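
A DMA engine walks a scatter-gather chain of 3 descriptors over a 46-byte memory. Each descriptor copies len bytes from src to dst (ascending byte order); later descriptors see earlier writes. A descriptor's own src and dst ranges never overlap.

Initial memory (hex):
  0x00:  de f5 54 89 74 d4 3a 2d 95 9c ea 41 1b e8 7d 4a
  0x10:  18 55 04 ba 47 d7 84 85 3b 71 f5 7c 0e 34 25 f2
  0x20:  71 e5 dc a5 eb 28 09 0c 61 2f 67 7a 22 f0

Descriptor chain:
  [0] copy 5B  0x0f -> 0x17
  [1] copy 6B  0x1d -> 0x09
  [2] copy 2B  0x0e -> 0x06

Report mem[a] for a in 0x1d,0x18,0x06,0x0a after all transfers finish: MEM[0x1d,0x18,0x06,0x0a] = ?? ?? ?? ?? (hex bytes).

  after D0: wrote 5B at 0x17 = 4a185504ba
  after D1: wrote 6B at 0x09 = 3425f271e5dc
  after D2: wrote 2B at 0x06 = dc4a
query mem[0x1d]=0x34, mem[0x18]=0x18, mem[0x06]=0xdc, mem[0x0a]=0x25

MEM[0x1d,0x18,0x06,0x0a] = 34 18 dc 25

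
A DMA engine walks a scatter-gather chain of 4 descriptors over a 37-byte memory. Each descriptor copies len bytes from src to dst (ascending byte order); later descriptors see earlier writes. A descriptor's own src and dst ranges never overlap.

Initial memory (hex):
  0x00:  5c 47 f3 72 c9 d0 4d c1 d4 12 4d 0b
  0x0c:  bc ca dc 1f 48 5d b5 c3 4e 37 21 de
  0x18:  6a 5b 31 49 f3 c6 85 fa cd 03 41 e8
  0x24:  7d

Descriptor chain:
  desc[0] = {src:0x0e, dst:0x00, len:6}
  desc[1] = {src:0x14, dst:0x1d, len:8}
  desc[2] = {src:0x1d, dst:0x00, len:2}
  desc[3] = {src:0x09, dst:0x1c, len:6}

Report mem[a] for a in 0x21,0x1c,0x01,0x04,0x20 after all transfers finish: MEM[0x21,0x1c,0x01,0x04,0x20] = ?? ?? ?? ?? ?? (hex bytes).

[0] 0x0e->0x00 len=6 : dc 1f 48 5d b5 c3
[1] 0x14->0x1d len=8 : 4e 37 21 de 6a 5b 31 49
[2] 0x1d->0x00 len=2 : 4e 37
[3] 0x09->0x1c len=6 : 12 4d 0b bc ca dc
query mem[0x21]=0xdc, mem[0x1c]=0x12, mem[0x01]=0x37, mem[0x04]=0xb5, mem[0x20]=0xca

MEM[0x21,0x1c,0x01,0x04,0x20] = dc 12 37 b5 ca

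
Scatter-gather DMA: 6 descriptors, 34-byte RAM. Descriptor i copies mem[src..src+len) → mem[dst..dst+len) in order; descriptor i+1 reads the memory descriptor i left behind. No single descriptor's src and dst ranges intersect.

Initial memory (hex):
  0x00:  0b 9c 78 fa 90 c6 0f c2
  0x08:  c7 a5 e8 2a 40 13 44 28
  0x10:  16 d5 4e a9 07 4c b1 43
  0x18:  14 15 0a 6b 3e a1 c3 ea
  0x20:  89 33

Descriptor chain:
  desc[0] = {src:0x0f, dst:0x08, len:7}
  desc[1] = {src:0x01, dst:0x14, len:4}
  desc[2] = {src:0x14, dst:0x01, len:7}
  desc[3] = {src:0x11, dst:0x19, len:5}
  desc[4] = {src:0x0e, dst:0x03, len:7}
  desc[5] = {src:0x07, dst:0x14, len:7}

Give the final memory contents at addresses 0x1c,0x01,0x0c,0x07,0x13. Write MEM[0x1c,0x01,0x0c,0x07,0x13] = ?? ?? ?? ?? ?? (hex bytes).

[0] 0x0f->0x08 len=7 : 28 16 d5 4e a9 07 4c
[1] 0x01->0x14 len=4 : 9c 78 fa 90
[2] 0x14->0x01 len=7 : 9c 78 fa 90 14 15 0a
[3] 0x11->0x19 len=5 : d5 4e a9 9c 78
[4] 0x0e->0x03 len=7 : 4c 28 16 d5 4e a9 9c
[5] 0x07->0x14 len=7 : 4e a9 9c d5 4e a9 07
query mem[0x1c]=0x9c, mem[0x01]=0x9c, mem[0x0c]=0xa9, mem[0x07]=0x4e, mem[0x13]=0xa9

MEM[0x1c,0x01,0x0c,0x07,0x13] = 9c 9c a9 4e a9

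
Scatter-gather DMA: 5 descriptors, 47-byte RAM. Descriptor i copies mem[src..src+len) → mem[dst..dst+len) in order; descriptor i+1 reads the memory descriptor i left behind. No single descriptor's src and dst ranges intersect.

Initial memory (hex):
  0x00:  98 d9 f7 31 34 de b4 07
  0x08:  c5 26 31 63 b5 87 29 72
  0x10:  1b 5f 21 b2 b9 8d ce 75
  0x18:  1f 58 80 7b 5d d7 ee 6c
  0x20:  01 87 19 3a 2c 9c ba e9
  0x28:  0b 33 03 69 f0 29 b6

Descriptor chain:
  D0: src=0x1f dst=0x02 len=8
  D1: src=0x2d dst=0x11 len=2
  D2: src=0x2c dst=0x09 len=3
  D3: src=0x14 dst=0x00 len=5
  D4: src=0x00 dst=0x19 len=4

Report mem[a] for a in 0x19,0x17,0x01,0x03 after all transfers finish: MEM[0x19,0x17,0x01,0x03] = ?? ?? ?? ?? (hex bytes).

#0 dst[0x02+8] := {0x6c,0x01,0x87,0x19,0x3a,0x2c,0x9c,0xba}
#1 dst[0x11+2] := {0x29,0xb6}
#2 dst[0x09+3] := {0xf0,0x29,0xb6}
#3 dst[0x00+5] := {0xb9,0x8d,0xce,0x75,0x1f}
#4 dst[0x19+4] := {0xb9,0x8d,0xce,0x75}
query mem[0x19]=0xb9, mem[0x17]=0x75, mem[0x01]=0x8d, mem[0x03]=0x75

MEM[0x19,0x17,0x01,0x03] = b9 75 8d 75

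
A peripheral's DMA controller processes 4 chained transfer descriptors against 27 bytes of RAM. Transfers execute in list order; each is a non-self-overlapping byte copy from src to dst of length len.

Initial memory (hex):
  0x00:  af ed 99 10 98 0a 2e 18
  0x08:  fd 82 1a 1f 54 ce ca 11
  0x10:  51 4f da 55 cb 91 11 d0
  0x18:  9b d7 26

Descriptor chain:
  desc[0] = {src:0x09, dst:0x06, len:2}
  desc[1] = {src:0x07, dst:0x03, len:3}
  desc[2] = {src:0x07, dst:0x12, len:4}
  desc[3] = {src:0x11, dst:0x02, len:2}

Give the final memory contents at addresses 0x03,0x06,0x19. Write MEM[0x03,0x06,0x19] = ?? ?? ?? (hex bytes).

D0: mem[0x06..0x07] <- [82 1a]
D1: mem[0x03..0x05] <- [1a fd 82]
D2: mem[0x12..0x15] <- [1a fd 82 1a]
D3: mem[0x02..0x03] <- [4f 1a]
query mem[0x03]=0x1a, mem[0x06]=0x82, mem[0x19]=0xd7

MEM[0x03,0x06,0x19] = 1a 82 d7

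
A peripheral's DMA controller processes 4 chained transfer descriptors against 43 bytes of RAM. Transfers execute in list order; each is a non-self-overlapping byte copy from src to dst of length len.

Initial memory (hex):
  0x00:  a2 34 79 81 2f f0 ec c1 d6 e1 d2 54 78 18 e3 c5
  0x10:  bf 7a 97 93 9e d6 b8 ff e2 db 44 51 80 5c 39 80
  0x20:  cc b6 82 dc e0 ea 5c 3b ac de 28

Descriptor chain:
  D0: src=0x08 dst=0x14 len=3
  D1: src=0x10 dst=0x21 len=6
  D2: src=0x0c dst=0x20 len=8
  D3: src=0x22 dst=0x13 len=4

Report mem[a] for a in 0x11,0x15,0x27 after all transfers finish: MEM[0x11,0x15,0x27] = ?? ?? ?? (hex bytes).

D0: mem[0x14..0x16] <- [d6 e1 d2]
D1: mem[0x21..0x26] <- [bf 7a 97 93 d6 e1]
D2: mem[0x20..0x27] <- [78 18 e3 c5 bf 7a 97 93]
D3: mem[0x13..0x16] <- [e3 c5 bf 7a]
query mem[0x11]=0x7a, mem[0x15]=0xbf, mem[0x27]=0x93

MEM[0x11,0x15,0x27] = 7a bf 93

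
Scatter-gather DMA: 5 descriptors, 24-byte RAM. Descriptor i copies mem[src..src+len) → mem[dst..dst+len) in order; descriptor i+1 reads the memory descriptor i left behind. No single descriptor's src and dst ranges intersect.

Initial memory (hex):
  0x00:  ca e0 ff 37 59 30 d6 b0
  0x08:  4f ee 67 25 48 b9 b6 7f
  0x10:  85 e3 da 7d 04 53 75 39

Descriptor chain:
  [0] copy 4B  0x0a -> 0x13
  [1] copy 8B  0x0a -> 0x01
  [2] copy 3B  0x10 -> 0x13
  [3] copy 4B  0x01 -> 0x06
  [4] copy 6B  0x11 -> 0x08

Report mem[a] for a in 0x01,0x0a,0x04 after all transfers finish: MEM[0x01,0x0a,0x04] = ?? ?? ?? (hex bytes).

  after D0: wrote 4B at 0x13 = 672548b9
  after D1: wrote 8B at 0x01 = 672548b9b67f85e3
  after D2: wrote 3B at 0x13 = 85e3da
  after D3: wrote 4B at 0x06 = 672548b9
  after D4: wrote 6B at 0x08 = e3da85e3dab9
query mem[0x01]=0x67, mem[0x0a]=0x85, mem[0x04]=0xb9

MEM[0x01,0x0a,0x04] = 67 85 b9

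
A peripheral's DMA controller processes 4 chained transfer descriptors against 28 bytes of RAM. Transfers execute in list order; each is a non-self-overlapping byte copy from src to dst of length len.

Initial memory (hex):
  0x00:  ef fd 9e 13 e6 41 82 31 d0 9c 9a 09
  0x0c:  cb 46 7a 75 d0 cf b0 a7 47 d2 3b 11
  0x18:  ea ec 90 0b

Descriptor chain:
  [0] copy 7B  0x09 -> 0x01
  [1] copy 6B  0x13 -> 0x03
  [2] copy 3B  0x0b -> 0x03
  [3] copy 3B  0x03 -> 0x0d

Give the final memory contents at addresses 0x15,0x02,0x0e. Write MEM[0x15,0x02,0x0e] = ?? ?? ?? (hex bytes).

  after D0: wrote 7B at 0x01 = 9c9a09cb467a75
  after D1: wrote 6B at 0x03 = a747d23b11ea
  after D2: wrote 3B at 0x03 = 09cb46
  after D3: wrote 3B at 0x0d = 09cb46
query mem[0x15]=0xd2, mem[0x02]=0x9a, mem[0x0e]=0xcb

MEM[0x15,0x02,0x0e] = d2 9a cb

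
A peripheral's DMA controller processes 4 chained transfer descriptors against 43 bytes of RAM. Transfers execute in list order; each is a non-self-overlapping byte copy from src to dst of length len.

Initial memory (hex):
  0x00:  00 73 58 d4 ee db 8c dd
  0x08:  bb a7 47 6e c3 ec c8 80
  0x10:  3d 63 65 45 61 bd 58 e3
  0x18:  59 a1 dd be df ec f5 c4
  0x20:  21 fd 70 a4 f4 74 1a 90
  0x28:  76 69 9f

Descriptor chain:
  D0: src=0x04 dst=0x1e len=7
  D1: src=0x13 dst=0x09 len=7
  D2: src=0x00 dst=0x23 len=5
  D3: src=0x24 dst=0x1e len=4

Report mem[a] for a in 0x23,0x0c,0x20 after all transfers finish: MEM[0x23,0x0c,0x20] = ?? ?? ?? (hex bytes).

  after D0: wrote 7B at 0x1e = eedb8cddbba747
  after D1: wrote 7B at 0x09 = 4561bd58e359a1
  after D2: wrote 5B at 0x23 = 007358d4ee
  after D3: wrote 4B at 0x1e = 7358d4ee
query mem[0x23]=0x00, mem[0x0c]=0x58, mem[0x20]=0xd4

MEM[0x23,0x0c,0x20] = 00 58 d4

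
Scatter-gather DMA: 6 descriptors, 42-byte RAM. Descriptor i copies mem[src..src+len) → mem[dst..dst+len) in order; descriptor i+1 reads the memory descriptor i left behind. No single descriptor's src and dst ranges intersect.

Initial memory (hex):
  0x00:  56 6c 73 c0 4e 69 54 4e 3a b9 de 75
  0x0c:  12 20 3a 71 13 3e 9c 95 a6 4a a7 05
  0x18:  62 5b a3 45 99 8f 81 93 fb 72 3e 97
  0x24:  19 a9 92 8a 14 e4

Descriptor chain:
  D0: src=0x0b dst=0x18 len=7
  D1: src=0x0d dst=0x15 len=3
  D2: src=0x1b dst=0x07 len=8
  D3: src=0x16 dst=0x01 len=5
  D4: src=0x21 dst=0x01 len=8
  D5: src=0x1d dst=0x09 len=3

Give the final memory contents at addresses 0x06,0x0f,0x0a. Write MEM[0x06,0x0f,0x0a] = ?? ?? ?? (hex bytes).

MEM[0x06,0x0f,0x0a] = 92 71 3e

#0 dst[0x18+7] := {0x75,0x12,0x20,0x3a,0x71,0x13,0x3e}
#1 dst[0x15+3] := {0x20,0x3a,0x71}
#2 dst[0x07+8] := {0x3a,0x71,0x13,0x3e,0x93,0xfb,0x72,0x3e}
#3 dst[0x01+5] := {0x3a,0x71,0x75,0x12,0x20}
#4 dst[0x01+8] := {0x72,0x3e,0x97,0x19,0xa9,0x92,0x8a,0x14}
#5 dst[0x09+3] := {0x13,0x3e,0x93}
query mem[0x06]=0x92, mem[0x0f]=0x71, mem[0x0a]=0x3e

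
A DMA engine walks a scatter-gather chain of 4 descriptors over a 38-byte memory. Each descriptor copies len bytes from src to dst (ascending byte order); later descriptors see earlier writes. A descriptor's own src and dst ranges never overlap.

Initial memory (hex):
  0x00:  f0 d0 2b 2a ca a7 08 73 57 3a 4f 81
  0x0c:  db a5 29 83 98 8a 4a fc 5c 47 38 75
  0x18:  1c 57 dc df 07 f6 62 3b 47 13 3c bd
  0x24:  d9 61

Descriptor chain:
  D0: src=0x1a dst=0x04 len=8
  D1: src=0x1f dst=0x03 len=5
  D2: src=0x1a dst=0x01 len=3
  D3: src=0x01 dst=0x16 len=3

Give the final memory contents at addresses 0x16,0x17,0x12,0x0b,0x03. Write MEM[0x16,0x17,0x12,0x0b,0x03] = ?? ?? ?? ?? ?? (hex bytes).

#0 dst[0x04+8] := {0xdc,0xdf,0x07,0xf6,0x62,0x3b,0x47,0x13}
#1 dst[0x03+5] := {0x3b,0x47,0x13,0x3c,0xbd}
#2 dst[0x01+3] := {0xdc,0xdf,0x07}
#3 dst[0x16+3] := {0xdc,0xdf,0x07}
query mem[0x16]=0xdc, mem[0x17]=0xdf, mem[0x12]=0x4a, mem[0x0b]=0x13, mem[0x03]=0x07

MEM[0x16,0x17,0x12,0x0b,0x03] = dc df 4a 13 07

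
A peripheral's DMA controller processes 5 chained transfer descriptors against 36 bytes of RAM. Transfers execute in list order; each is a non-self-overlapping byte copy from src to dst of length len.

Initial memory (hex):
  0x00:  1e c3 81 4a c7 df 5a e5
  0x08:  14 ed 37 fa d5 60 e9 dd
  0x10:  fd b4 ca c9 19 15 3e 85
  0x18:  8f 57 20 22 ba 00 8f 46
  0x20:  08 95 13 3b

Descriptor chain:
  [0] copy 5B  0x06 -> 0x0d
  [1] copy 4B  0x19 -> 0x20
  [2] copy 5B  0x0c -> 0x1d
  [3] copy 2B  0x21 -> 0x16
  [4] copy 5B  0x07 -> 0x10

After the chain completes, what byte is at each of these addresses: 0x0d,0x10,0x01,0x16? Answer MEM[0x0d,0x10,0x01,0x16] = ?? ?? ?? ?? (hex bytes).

[0] 0x06->0x0d len=5 : 5a e5 14 ed 37
[1] 0x19->0x20 len=4 : 57 20 22 ba
[2] 0x0c->0x1d len=5 : d5 5a e5 14 ed
[3] 0x21->0x16 len=2 : ed 22
[4] 0x07->0x10 len=5 : e5 14 ed 37 fa
query mem[0x0d]=0x5a, mem[0x10]=0xe5, mem[0x01]=0xc3, mem[0x16]=0xed

MEM[0x0d,0x10,0x01,0x16] = 5a e5 c3 ed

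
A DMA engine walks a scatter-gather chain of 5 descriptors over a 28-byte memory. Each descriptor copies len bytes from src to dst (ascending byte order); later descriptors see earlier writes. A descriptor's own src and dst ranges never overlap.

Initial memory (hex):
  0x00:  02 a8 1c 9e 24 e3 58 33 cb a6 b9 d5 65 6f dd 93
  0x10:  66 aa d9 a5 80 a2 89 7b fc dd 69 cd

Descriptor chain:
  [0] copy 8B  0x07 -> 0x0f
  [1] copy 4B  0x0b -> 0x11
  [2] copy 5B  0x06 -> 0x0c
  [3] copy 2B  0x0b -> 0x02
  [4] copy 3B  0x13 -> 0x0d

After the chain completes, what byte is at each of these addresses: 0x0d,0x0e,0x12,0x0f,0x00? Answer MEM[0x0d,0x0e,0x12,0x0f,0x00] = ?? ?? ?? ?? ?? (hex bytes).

  after D0: wrote 8B at 0x0f = 33cba6b9d5656fdd
  after D1: wrote 4B at 0x11 = d5656fdd
  after D2: wrote 5B at 0x0c = 5833cba6b9
  after D3: wrote 2B at 0x02 = d558
  after D4: wrote 3B at 0x0d = 6fdd6f
query mem[0x0d]=0x6f, mem[0x0e]=0xdd, mem[0x12]=0x65, mem[0x0f]=0x6f, mem[0x00]=0x02

MEM[0x0d,0x0e,0x12,0x0f,0x00] = 6f dd 65 6f 02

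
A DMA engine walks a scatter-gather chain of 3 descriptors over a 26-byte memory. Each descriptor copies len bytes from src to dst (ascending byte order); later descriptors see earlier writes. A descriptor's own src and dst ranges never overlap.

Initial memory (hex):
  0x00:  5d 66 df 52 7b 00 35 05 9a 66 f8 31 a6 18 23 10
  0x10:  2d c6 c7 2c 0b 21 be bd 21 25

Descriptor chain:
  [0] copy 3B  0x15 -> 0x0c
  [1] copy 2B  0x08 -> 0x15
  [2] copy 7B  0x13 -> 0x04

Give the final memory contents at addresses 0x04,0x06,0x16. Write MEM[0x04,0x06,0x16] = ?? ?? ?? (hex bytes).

MEM[0x04,0x06,0x16] = 2c 9a 66

[0] 0x15->0x0c len=3 : 21 be bd
[1] 0x08->0x15 len=2 : 9a 66
[2] 0x13->0x04 len=7 : 2c 0b 9a 66 bd 21 25
query mem[0x04]=0x2c, mem[0x06]=0x9a, mem[0x16]=0x66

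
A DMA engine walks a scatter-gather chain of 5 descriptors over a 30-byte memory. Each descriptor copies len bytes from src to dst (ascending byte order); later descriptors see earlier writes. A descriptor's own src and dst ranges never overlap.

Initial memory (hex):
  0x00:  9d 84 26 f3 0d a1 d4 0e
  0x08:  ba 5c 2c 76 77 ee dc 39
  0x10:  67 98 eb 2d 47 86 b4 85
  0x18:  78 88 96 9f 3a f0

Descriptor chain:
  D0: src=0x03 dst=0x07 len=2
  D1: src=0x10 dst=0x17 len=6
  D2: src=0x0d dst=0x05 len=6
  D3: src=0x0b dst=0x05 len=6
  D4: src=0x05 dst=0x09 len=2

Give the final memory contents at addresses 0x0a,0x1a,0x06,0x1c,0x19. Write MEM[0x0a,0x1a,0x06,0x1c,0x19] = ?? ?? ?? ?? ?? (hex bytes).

MEM[0x0a,0x1a,0x06,0x1c,0x19] = 77 2d 77 86 eb

D0: mem[0x07..0x08] <- [f3 0d]
D1: mem[0x17..0x1c] <- [67 98 eb 2d 47 86]
D2: mem[0x05..0x0a] <- [ee dc 39 67 98 eb]
D3: mem[0x05..0x0a] <- [76 77 ee dc 39 67]
D4: mem[0x09..0x0a] <- [76 77]
query mem[0x0a]=0x77, mem[0x1a]=0x2d, mem[0x06]=0x77, mem[0x1c]=0x86, mem[0x19]=0xeb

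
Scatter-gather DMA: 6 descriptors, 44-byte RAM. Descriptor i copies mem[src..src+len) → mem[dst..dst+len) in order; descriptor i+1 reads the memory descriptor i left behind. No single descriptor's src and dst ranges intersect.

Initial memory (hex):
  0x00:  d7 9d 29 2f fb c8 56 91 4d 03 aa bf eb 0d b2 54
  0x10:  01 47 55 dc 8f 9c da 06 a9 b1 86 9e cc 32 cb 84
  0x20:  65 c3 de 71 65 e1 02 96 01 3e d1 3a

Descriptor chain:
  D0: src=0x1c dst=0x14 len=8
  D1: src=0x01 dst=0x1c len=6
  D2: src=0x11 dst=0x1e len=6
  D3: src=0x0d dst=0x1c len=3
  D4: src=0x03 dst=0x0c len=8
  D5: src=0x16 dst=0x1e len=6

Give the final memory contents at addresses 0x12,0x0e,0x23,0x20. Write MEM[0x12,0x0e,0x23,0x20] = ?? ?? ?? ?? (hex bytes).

[0] 0x1c->0x14 len=8 : cc 32 cb 84 65 c3 de 71
[1] 0x01->0x1c len=6 : 9d 29 2f fb c8 56
[2] 0x11->0x1e len=6 : 47 55 dc cc 32 cb
[3] 0x0d->0x1c len=3 : 0d b2 54
[4] 0x03->0x0c len=8 : 2f fb c8 56 91 4d 03 aa
[5] 0x16->0x1e len=6 : cb 84 65 c3 de 71
query mem[0x12]=0x03, mem[0x0e]=0xc8, mem[0x23]=0x71, mem[0x20]=0x65

MEM[0x12,0x0e,0x23,0x20] = 03 c8 71 65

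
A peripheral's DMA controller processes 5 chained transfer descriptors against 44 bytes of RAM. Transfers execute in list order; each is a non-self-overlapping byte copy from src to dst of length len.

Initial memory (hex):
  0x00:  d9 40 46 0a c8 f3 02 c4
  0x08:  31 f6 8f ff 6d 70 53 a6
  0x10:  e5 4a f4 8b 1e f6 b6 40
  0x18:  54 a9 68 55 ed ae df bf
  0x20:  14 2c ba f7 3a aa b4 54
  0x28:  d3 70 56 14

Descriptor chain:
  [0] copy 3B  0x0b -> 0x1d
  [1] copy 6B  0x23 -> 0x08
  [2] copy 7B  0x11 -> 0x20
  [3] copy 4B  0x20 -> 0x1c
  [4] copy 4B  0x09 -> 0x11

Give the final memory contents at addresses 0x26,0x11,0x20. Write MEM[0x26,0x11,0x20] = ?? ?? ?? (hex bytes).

D0: mem[0x1d..0x1f] <- [ff 6d 70]
D1: mem[0x08..0x0d] <- [f7 3a aa b4 54 d3]
D2: mem[0x20..0x26] <- [4a f4 8b 1e f6 b6 40]
D3: mem[0x1c..0x1f] <- [4a f4 8b 1e]
D4: mem[0x11..0x14] <- [3a aa b4 54]
query mem[0x26]=0x40, mem[0x11]=0x3a, mem[0x20]=0x4a

MEM[0x26,0x11,0x20] = 40 3a 4a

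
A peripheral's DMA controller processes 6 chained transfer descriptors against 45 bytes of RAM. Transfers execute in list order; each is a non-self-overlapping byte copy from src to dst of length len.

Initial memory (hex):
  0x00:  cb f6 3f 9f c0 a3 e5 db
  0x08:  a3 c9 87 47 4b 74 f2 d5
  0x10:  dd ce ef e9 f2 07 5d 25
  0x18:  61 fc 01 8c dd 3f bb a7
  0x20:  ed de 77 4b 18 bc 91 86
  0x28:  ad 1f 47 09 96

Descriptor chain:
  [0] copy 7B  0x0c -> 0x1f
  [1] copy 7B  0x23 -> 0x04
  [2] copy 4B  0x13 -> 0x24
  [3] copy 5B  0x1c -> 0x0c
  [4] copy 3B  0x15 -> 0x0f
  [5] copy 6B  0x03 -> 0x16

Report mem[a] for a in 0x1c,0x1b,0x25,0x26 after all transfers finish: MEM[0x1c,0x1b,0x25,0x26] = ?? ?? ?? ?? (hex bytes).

[0] 0x0c->0x1f len=7 : 4b 74 f2 d5 dd ce ef
[1] 0x23->0x04 len=7 : dd ce ef 91 86 ad 1f
[2] 0x13->0x24 len=4 : e9 f2 07 5d
[3] 0x1c->0x0c len=5 : dd 3f bb 4b 74
[4] 0x15->0x0f len=3 : 07 5d 25
[5] 0x03->0x16 len=6 : 9f dd ce ef 91 86
query mem[0x1c]=0xdd, mem[0x1b]=0x86, mem[0x25]=0xf2, mem[0x26]=0x07

MEM[0x1c,0x1b,0x25,0x26] = dd 86 f2 07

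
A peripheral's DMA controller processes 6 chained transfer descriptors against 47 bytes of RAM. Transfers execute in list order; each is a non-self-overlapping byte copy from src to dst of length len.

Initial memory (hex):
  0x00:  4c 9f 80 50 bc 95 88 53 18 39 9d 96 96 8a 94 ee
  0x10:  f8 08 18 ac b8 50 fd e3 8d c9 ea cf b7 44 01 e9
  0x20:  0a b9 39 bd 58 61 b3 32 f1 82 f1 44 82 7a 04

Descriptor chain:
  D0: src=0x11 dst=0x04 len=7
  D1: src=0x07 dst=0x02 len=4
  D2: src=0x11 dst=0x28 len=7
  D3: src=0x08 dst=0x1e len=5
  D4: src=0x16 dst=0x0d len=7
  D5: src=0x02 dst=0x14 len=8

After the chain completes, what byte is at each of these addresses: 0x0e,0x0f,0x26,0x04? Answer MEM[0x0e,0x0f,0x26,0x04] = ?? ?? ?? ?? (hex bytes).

MEM[0x0e,0x0f,0x26,0x04] = e3 8d b3 fd

  after D0: wrote 7B at 0x04 = 0818acb850fde3
  after D1: wrote 4B at 0x02 = b850fde3
  after D2: wrote 7B at 0x28 = 0818acb850fde3
  after D3: wrote 5B at 0x1e = 50fde39696
  after D4: wrote 7B at 0x0d = fde38dc9eacfb7
  after D5: wrote 8B at 0x14 = b850fde3acb850fd
query mem[0x0e]=0xe3, mem[0x0f]=0x8d, mem[0x26]=0xb3, mem[0x04]=0xfd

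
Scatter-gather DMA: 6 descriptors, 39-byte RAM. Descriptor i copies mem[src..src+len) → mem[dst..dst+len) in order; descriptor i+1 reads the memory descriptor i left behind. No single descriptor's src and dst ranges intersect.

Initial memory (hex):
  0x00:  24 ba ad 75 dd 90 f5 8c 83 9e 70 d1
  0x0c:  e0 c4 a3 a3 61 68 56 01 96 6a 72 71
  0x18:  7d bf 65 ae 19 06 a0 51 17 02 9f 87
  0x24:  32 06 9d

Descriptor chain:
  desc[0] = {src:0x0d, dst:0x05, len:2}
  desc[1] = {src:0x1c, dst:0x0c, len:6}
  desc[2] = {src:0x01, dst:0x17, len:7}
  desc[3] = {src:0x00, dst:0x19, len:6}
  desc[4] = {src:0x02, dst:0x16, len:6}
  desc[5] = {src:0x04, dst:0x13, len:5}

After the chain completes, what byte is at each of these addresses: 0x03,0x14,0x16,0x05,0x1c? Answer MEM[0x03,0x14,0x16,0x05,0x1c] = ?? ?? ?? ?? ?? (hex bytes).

#0 dst[0x05+2] := {0xc4,0xa3}
#1 dst[0x0c+6] := {0x19,0x06,0xa0,0x51,0x17,0x02}
#2 dst[0x17+7] := {0xba,0xad,0x75,0xdd,0xc4,0xa3,0x8c}
#3 dst[0x19+6] := {0x24,0xba,0xad,0x75,0xdd,0xc4}
#4 dst[0x16+6] := {0xad,0x75,0xdd,0xc4,0xa3,0x8c}
#5 dst[0x13+5] := {0xdd,0xc4,0xa3,0x8c,0x83}
query mem[0x03]=0x75, mem[0x14]=0xc4, mem[0x16]=0x8c, mem[0x05]=0xc4, mem[0x1c]=0x75

MEM[0x03,0x14,0x16,0x05,0x1c] = 75 c4 8c c4 75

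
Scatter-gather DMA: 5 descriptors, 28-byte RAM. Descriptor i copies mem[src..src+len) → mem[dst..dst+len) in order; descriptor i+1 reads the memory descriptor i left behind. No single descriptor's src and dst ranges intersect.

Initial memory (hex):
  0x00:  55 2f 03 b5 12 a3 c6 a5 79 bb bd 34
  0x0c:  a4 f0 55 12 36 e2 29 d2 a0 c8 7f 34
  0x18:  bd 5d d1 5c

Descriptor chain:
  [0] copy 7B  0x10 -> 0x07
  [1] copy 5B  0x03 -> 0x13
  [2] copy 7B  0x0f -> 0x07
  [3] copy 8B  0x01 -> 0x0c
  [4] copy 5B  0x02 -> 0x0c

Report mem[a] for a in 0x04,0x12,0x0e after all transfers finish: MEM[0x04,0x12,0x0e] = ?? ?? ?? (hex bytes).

[0] 0x10->0x07 len=7 : 36 e2 29 d2 a0 c8 7f
[1] 0x03->0x13 len=5 : b5 12 a3 c6 36
[2] 0x0f->0x07 len=7 : 12 36 e2 29 b5 12 a3
[3] 0x01->0x0c len=8 : 2f 03 b5 12 a3 c6 12 36
[4] 0x02->0x0c len=5 : 03 b5 12 a3 c6
query mem[0x04]=0x12, mem[0x12]=0x12, mem[0x0e]=0x12

MEM[0x04,0x12,0x0e] = 12 12 12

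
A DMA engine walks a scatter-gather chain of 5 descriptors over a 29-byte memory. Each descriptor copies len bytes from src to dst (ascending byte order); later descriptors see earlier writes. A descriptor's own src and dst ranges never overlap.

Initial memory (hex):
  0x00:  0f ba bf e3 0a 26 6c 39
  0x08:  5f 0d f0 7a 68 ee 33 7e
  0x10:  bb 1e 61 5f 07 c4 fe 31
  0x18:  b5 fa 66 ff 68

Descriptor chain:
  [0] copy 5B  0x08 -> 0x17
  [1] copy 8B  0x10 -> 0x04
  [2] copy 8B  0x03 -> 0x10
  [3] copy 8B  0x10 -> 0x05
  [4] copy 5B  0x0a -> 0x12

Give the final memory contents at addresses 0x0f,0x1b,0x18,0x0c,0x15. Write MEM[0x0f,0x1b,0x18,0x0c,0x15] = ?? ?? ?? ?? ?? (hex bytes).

#0 dst[0x17+5] := {0x5f,0x0d,0xf0,0x7a,0x68}
#1 dst[0x04+8] := {0xbb,0x1e,0x61,0x5f,0x07,0xc4,0xfe,0x5f}
#2 dst[0x10+8] := {0xe3,0xbb,0x1e,0x61,0x5f,0x07,0xc4,0xfe}
#3 dst[0x05+8] := {0xe3,0xbb,0x1e,0x61,0x5f,0x07,0xc4,0xfe}
#4 dst[0x12+5] := {0x07,0xc4,0xfe,0xee,0x33}
query mem[0x0f]=0x7e, mem[0x1b]=0x68, mem[0x18]=0x0d, mem[0x0c]=0xfe, mem[0x15]=0xee

MEM[0x0f,0x1b,0x18,0x0c,0x15] = 7e 68 0d fe ee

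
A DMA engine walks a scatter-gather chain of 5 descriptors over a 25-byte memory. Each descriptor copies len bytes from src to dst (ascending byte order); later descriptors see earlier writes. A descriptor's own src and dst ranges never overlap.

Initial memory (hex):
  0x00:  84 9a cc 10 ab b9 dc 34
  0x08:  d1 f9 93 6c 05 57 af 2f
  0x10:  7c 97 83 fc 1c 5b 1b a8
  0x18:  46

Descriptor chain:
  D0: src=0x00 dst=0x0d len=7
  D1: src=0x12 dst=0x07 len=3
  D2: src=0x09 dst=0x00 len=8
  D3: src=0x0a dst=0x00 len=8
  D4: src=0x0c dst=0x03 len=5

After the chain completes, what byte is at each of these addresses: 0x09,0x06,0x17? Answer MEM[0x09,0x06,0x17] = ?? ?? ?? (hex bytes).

MEM[0x09,0x06,0x17] = 1c cc a8

[0] 0x00->0x0d len=7 : 84 9a cc 10 ab b9 dc
[1] 0x12->0x07 len=3 : b9 dc 1c
[2] 0x09->0x00 len=8 : 1c 93 6c 05 84 9a cc 10
[3] 0x0a->0x00 len=8 : 93 6c 05 84 9a cc 10 ab
[4] 0x0c->0x03 len=5 : 05 84 9a cc 10
query mem[0x09]=0x1c, mem[0x06]=0xcc, mem[0x17]=0xa8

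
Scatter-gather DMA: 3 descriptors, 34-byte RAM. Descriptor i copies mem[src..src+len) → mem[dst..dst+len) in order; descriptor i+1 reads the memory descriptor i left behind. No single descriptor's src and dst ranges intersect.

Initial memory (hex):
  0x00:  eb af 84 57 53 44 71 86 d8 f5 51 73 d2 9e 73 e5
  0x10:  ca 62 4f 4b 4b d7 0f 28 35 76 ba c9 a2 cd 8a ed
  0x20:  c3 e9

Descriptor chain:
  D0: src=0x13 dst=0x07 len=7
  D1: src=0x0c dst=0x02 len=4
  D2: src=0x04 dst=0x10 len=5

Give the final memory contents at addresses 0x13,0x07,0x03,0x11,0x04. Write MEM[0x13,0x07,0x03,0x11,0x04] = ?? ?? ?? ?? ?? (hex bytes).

MEM[0x13,0x07,0x03,0x11,0x04] = 4b 4b 76 e5 73

D0: mem[0x07..0x0d] <- [4b 4b d7 0f 28 35 76]
D1: mem[0x02..0x05] <- [35 76 73 e5]
D2: mem[0x10..0x14] <- [73 e5 71 4b 4b]
query mem[0x13]=0x4b, mem[0x07]=0x4b, mem[0x03]=0x76, mem[0x11]=0xe5, mem[0x04]=0x73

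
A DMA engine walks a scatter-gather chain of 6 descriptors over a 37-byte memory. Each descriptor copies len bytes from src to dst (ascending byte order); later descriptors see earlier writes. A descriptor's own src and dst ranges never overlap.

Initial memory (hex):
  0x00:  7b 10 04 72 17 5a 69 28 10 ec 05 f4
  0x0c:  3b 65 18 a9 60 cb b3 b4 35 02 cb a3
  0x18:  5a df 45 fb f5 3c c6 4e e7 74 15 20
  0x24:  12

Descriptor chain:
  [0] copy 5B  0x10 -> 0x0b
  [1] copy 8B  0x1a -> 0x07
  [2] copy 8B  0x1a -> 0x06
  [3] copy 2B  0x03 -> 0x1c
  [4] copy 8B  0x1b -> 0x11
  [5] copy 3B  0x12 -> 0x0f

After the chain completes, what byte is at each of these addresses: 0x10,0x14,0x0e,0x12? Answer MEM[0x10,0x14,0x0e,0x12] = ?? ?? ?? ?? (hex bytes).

MEM[0x10,0x14,0x0e,0x12] = 17 c6 74 72

  after D0: wrote 5B at 0x0b = 60cbb3b435
  after D1: wrote 8B at 0x07 = 45fbf53cc64ee774
  after D2: wrote 8B at 0x06 = 45fbf53cc64ee774
  after D3: wrote 2B at 0x1c = 7217
  after D4: wrote 8B at 0x11 = fb7217c64ee77415
  after D5: wrote 3B at 0x0f = 7217c6
query mem[0x10]=0x17, mem[0x14]=0xc6, mem[0x0e]=0x74, mem[0x12]=0x72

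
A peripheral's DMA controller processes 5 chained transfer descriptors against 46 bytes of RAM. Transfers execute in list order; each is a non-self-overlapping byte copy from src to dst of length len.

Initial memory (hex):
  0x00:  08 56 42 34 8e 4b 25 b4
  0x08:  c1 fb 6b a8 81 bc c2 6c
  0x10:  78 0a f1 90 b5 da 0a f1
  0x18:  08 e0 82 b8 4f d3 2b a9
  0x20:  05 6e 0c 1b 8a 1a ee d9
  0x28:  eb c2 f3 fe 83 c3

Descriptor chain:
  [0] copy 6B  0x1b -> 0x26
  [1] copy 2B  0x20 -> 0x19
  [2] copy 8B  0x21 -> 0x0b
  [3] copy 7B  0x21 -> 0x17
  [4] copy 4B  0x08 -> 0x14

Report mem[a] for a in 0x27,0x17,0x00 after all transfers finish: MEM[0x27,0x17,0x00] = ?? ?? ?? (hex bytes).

MEM[0x27,0x17,0x00] = 4f 6e 08

[0] 0x1b->0x26 len=6 : b8 4f d3 2b a9 05
[1] 0x20->0x19 len=2 : 05 6e
[2] 0x21->0x0b len=8 : 6e 0c 1b 8a 1a b8 4f d3
[3] 0x21->0x17 len=7 : 6e 0c 1b 8a 1a b8 4f
[4] 0x08->0x14 len=4 : c1 fb 6b 6e
query mem[0x27]=0x4f, mem[0x17]=0x6e, mem[0x00]=0x08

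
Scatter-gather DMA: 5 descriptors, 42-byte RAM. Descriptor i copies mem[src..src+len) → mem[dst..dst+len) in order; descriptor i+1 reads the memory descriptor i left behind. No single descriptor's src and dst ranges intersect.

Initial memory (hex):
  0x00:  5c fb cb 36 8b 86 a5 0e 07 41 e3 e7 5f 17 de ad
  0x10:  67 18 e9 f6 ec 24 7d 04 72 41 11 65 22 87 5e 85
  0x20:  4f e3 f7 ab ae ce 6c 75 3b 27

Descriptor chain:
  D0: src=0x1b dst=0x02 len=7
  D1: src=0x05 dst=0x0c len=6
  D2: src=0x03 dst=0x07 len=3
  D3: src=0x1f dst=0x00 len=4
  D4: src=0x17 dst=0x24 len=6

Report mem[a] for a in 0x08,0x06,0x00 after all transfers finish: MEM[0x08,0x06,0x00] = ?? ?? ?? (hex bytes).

MEM[0x08,0x06,0x00] = 87 85 85

  after D0: wrote 7B at 0x02 = 6522875e854fe3
  after D1: wrote 6B at 0x0c = 5e854fe341e3
  after D2: wrote 3B at 0x07 = 22875e
  after D3: wrote 4B at 0x00 = 854fe3f7
  after D4: wrote 6B at 0x24 = 047241116522
query mem[0x08]=0x87, mem[0x06]=0x85, mem[0x00]=0x85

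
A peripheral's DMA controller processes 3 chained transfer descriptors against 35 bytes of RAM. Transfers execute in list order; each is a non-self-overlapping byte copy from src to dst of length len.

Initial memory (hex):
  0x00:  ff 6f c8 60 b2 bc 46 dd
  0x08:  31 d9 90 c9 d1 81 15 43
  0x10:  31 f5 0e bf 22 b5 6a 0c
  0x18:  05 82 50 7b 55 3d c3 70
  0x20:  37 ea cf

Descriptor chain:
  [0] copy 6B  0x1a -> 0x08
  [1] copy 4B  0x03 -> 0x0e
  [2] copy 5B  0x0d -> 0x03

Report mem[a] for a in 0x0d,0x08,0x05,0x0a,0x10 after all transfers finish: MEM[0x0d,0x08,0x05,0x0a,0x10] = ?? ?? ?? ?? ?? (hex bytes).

MEM[0x0d,0x08,0x05,0x0a,0x10] = 70 50 b2 55 bc

  after D0: wrote 6B at 0x08 = 507b553dc370
  after D1: wrote 4B at 0x0e = 60b2bc46
  after D2: wrote 5B at 0x03 = 7060b2bc46
query mem[0x0d]=0x70, mem[0x08]=0x50, mem[0x05]=0xb2, mem[0x0a]=0x55, mem[0x10]=0xbc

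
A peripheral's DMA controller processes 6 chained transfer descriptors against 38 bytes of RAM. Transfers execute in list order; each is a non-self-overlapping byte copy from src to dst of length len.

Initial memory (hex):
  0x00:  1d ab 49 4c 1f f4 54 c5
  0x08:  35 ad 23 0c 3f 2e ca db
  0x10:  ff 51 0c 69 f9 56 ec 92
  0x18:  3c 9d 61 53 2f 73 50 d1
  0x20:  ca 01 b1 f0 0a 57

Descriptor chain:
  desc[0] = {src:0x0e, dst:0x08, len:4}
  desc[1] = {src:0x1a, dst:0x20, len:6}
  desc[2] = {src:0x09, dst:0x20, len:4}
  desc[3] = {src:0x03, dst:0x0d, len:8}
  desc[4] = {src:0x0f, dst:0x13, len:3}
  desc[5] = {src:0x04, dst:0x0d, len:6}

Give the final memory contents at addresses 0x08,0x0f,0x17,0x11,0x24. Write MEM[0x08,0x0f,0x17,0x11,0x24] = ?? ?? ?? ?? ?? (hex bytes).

[0] 0x0e->0x08 len=4 : ca db ff 51
[1] 0x1a->0x20 len=6 : 61 53 2f 73 50 d1
[2] 0x09->0x20 len=4 : db ff 51 3f
[3] 0x03->0x0d len=8 : 4c 1f f4 54 c5 ca db ff
[4] 0x0f->0x13 len=3 : f4 54 c5
[5] 0x04->0x0d len=6 : 1f f4 54 c5 ca db
query mem[0x08]=0xca, mem[0x0f]=0x54, mem[0x17]=0x92, mem[0x11]=0xca, mem[0x24]=0x50

MEM[0x08,0x0f,0x17,0x11,0x24] = ca 54 92 ca 50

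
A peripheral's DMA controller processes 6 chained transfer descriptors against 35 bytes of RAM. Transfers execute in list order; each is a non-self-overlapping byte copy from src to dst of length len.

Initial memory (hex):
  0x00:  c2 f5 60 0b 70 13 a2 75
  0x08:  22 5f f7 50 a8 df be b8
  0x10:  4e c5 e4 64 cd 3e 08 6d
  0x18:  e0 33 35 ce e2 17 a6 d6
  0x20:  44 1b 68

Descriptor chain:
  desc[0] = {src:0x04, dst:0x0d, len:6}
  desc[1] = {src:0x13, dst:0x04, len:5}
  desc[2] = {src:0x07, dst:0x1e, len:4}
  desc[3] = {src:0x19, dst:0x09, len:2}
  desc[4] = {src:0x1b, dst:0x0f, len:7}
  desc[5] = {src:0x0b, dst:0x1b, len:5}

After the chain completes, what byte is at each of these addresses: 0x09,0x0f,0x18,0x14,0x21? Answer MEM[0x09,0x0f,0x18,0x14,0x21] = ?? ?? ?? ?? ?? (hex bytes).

MEM[0x09,0x0f,0x18,0x14,0x21] = 33 ce e0 5f f7

D0: mem[0x0d..0x12] <- [70 13 a2 75 22 5f]
D1: mem[0x04..0x08] <- [64 cd 3e 08 6d]
D2: mem[0x1e..0x21] <- [08 6d 5f f7]
D3: mem[0x09..0x0a] <- [33 35]
D4: mem[0x0f..0x15] <- [ce e2 17 08 6d 5f f7]
D5: mem[0x1b..0x1f] <- [50 a8 70 13 ce]
query mem[0x09]=0x33, mem[0x0f]=0xce, mem[0x18]=0xe0, mem[0x14]=0x5f, mem[0x21]=0xf7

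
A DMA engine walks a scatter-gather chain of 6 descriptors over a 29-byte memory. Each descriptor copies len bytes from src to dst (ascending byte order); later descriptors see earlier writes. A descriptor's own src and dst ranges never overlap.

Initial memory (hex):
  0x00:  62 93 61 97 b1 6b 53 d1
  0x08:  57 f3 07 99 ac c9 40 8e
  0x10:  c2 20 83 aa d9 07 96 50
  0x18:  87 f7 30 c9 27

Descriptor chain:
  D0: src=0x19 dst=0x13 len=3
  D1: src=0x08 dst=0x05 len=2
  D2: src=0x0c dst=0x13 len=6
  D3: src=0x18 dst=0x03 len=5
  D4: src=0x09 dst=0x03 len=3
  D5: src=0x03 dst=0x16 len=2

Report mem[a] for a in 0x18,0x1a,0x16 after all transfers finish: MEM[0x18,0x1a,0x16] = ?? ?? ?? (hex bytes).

#0 dst[0x13+3] := {0xf7,0x30,0xc9}
#1 dst[0x05+2] := {0x57,0xf3}
#2 dst[0x13+6] := {0xac,0xc9,0x40,0x8e,0xc2,0x20}
#3 dst[0x03+5] := {0x20,0xf7,0x30,0xc9,0x27}
#4 dst[0x03+3] := {0xf3,0x07,0x99}
#5 dst[0x16+2] := {0xf3,0x07}
query mem[0x18]=0x20, mem[0x1a]=0x30, mem[0x16]=0xf3

MEM[0x18,0x1a,0x16] = 20 30 f3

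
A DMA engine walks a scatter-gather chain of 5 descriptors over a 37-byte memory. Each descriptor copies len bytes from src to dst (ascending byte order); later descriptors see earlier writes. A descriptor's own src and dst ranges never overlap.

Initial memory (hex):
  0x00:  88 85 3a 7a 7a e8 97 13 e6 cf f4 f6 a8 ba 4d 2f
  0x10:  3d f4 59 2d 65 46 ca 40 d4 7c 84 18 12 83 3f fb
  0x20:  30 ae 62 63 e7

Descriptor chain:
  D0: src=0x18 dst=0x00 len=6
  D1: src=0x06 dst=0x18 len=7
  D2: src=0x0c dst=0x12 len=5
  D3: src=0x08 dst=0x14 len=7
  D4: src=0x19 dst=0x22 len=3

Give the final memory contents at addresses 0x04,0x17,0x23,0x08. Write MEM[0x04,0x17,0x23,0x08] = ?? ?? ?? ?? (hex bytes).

MEM[0x04,0x17,0x23,0x08] = 12 f6 4d e6

  after D0: wrote 6B at 0x00 = d47c84181283
  after D1: wrote 7B at 0x18 = 9713e6cff4f6a8
  after D2: wrote 5B at 0x12 = a8ba4d2f3d
  after D3: wrote 7B at 0x14 = e6cff4f6a8ba4d
  after D4: wrote 3B at 0x22 = ba4dcf
query mem[0x04]=0x12, mem[0x17]=0xf6, mem[0x23]=0x4d, mem[0x08]=0xe6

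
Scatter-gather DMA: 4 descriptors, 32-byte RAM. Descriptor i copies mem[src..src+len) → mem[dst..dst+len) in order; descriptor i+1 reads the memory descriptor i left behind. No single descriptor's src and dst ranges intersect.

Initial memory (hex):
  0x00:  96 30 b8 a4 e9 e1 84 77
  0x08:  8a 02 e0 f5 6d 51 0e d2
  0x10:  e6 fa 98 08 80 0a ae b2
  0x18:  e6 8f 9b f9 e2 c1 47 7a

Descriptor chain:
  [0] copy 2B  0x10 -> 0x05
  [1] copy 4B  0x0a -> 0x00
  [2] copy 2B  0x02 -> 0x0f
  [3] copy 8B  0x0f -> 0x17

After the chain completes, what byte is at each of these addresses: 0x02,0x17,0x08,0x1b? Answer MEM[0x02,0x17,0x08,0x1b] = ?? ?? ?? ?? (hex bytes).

  after D0: wrote 2B at 0x05 = e6fa
  after D1: wrote 4B at 0x00 = e0f56d51
  after D2: wrote 2B at 0x0f = 6d51
  after D3: wrote 8B at 0x17 = 6d51fa9808800aae
query mem[0x02]=0x6d, mem[0x17]=0x6d, mem[0x08]=0x8a, mem[0x1b]=0x08

MEM[0x02,0x17,0x08,0x1b] = 6d 6d 8a 08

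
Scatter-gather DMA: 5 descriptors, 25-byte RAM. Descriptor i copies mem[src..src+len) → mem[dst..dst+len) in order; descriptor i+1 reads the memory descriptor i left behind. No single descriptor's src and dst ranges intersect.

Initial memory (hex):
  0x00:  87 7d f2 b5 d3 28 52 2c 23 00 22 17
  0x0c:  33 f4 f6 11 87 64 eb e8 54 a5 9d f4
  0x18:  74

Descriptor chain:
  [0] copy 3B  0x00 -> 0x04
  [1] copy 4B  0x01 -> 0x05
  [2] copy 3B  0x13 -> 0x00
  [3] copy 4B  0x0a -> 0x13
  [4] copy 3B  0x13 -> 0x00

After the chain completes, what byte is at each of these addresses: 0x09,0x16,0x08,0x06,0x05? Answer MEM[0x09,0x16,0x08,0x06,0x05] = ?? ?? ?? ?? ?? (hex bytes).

MEM[0x09,0x16,0x08,0x06,0x05] = 00 f4 87 f2 7d

[0] 0x00->0x04 len=3 : 87 7d f2
[1] 0x01->0x05 len=4 : 7d f2 b5 87
[2] 0x13->0x00 len=3 : e8 54 a5
[3] 0x0a->0x13 len=4 : 22 17 33 f4
[4] 0x13->0x00 len=3 : 22 17 33
query mem[0x09]=0x00, mem[0x16]=0xf4, mem[0x08]=0x87, mem[0x06]=0xf2, mem[0x05]=0x7d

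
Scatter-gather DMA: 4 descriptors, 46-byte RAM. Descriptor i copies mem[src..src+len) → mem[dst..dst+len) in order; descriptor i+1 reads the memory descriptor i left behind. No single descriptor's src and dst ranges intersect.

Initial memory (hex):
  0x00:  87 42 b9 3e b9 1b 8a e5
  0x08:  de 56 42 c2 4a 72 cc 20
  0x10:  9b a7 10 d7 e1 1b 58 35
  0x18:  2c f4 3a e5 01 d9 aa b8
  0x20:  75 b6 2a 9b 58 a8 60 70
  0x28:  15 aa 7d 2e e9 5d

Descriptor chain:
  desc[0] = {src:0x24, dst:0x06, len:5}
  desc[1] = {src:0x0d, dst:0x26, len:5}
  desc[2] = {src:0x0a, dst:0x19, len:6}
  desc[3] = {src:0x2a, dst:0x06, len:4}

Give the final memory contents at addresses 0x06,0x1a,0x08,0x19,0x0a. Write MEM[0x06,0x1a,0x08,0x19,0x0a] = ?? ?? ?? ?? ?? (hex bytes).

[0] 0x24->0x06 len=5 : 58 a8 60 70 15
[1] 0x0d->0x26 len=5 : 72 cc 20 9b a7
[2] 0x0a->0x19 len=6 : 15 c2 4a 72 cc 20
[3] 0x2a->0x06 len=4 : a7 2e e9 5d
query mem[0x06]=0xa7, mem[0x1a]=0xc2, mem[0x08]=0xe9, mem[0x19]=0x15, mem[0x0a]=0x15

MEM[0x06,0x1a,0x08,0x19,0x0a] = a7 c2 e9 15 15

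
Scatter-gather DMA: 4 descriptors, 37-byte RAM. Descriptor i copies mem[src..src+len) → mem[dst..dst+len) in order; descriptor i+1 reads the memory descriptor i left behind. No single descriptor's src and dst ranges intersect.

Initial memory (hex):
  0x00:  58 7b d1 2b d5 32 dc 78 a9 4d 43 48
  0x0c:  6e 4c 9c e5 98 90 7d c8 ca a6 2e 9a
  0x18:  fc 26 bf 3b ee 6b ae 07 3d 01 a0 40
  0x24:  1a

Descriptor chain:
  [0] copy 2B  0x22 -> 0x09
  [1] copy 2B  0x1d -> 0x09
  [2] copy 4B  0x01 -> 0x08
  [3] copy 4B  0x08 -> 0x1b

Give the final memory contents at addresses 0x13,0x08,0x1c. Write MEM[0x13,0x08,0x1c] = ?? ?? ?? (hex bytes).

  after D0: wrote 2B at 0x09 = a040
  after D1: wrote 2B at 0x09 = 6bae
  after D2: wrote 4B at 0x08 = 7bd12bd5
  after D3: wrote 4B at 0x1b = 7bd12bd5
query mem[0x13]=0xc8, mem[0x08]=0x7b, mem[0x1c]=0xd1

MEM[0x13,0x08,0x1c] = c8 7b d1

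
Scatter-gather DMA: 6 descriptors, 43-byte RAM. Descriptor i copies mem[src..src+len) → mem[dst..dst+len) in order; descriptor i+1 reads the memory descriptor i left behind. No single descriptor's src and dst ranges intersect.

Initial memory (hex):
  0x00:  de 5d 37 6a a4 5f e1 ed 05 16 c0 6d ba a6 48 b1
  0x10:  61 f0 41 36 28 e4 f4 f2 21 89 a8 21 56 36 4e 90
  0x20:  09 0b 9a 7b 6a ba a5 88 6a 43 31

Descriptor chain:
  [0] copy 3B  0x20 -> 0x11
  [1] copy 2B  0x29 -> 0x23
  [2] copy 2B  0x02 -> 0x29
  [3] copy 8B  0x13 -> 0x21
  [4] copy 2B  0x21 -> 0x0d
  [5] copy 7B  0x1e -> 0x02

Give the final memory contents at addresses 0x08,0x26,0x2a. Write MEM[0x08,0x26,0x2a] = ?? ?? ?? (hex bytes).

  after D0: wrote 3B at 0x11 = 090b9a
  after D1: wrote 2B at 0x23 = 4331
  after D2: wrote 2B at 0x29 = 376a
  after D3: wrote 8B at 0x21 = 9a28e4f4f22189a8
  after D4: wrote 2B at 0x0d = 9a28
  after D5: wrote 7B at 0x02 = 4e90099a28e4f4
query mem[0x08]=0xf4, mem[0x26]=0x21, mem[0x2a]=0x6a

MEM[0x08,0x26,0x2a] = f4 21 6a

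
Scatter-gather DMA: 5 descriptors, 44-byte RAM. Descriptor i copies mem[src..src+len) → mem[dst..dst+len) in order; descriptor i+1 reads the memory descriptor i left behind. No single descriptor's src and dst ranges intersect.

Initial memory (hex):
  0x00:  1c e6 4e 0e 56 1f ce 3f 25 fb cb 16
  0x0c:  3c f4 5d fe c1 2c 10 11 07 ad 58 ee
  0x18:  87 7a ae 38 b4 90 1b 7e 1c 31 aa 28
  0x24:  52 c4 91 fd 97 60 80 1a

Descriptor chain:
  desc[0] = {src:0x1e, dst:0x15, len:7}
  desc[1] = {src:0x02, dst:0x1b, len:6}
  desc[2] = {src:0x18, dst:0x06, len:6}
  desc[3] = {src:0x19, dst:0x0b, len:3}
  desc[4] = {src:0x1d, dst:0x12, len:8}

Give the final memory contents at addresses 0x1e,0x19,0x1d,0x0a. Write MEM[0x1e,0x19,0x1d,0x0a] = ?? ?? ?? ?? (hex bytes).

MEM[0x1e,0x19,0x1d,0x0a] = 1f 52 56 0e

D0: mem[0x15..0x1b] <- [1b 7e 1c 31 aa 28 52]
D1: mem[0x1b..0x20] <- [4e 0e 56 1f ce 3f]
D2: mem[0x06..0x0b] <- [31 aa 28 4e 0e 56]
D3: mem[0x0b..0x0d] <- [aa 28 4e]
D4: mem[0x12..0x19] <- [56 1f ce 3f 31 aa 28 52]
query mem[0x1e]=0x1f, mem[0x19]=0x52, mem[0x1d]=0x56, mem[0x0a]=0x0e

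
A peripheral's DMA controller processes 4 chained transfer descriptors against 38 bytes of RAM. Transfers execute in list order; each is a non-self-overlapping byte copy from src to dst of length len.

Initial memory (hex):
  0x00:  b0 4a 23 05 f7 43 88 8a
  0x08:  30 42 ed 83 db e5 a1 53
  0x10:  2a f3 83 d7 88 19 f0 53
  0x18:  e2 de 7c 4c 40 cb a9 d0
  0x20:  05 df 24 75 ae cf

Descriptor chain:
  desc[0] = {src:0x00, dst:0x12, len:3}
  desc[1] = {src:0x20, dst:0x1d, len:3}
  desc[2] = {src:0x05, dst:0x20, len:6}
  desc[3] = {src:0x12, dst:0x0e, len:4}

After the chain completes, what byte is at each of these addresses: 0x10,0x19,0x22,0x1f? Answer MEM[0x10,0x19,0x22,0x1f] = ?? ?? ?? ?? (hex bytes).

  after D0: wrote 3B at 0x12 = b04a23
  after D1: wrote 3B at 0x1d = 05df24
  after D2: wrote 6B at 0x20 = 43888a3042ed
  after D3: wrote 4B at 0x0e = b04a2319
query mem[0x10]=0x23, mem[0x19]=0xde, mem[0x22]=0x8a, mem[0x1f]=0x24

MEM[0x10,0x19,0x22,0x1f] = 23 de 8a 24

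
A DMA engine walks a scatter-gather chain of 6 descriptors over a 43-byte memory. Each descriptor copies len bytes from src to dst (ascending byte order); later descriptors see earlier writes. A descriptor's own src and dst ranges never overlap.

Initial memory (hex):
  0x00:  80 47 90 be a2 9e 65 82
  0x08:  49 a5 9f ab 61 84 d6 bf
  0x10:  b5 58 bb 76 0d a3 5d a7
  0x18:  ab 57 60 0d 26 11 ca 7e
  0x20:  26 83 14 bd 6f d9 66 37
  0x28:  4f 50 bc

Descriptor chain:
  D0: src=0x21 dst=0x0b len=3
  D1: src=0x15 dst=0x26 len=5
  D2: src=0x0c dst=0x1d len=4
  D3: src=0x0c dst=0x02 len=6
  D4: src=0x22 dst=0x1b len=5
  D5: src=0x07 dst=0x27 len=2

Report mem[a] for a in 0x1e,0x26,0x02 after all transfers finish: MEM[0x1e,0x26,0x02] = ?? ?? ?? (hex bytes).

MEM[0x1e,0x26,0x02] = d9 a3 14

  after D0: wrote 3B at 0x0b = 8314bd
  after D1: wrote 5B at 0x26 = a35da7ab57
  after D2: wrote 4B at 0x1d = 14bdd6bf
  after D3: wrote 6B at 0x02 = 14bdd6bfb558
  after D4: wrote 5B at 0x1b = 14bd6fd9a3
  after D5: wrote 2B at 0x27 = 5849
query mem[0x1e]=0xd9, mem[0x26]=0xa3, mem[0x02]=0x14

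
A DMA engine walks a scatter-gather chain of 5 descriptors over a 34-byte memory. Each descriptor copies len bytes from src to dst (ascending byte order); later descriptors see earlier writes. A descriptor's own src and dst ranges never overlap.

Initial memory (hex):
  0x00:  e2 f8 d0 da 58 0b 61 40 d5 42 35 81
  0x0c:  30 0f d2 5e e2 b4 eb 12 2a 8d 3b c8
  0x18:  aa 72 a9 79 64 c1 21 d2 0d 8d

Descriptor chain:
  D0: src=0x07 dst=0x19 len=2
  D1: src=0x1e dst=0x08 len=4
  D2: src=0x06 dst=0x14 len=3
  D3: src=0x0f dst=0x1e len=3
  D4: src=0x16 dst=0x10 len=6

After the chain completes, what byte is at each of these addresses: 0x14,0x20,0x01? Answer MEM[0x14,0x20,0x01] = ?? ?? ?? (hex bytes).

MEM[0x14,0x20,0x01] = d5 b4 f8

D0: mem[0x19..0x1a] <- [40 d5]
D1: mem[0x08..0x0b] <- [21 d2 0d 8d]
D2: mem[0x14..0x16] <- [61 40 21]
D3: mem[0x1e..0x20] <- [5e e2 b4]
D4: mem[0x10..0x15] <- [21 c8 aa 40 d5 79]
query mem[0x14]=0xd5, mem[0x20]=0xb4, mem[0x01]=0xf8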